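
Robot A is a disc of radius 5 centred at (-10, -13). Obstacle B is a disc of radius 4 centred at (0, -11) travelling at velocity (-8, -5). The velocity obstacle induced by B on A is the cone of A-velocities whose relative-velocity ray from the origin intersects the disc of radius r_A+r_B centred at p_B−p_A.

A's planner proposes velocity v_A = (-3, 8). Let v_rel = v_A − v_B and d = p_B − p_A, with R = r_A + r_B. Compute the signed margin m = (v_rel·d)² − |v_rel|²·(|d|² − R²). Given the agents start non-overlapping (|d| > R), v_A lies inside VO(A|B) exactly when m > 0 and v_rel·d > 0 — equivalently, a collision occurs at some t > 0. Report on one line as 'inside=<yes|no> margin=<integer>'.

d = (10, 2),  |d|² = 104;  R = 5+4 = 9,  c = 104−9² = 23
v_rel = (5, 13),  |v_rel|² = 194;  v_rel·d = (5)·(10) + (13)·(2) = 76
194·t² − 152·t + 23 = 0  ⇒  m = 76² − 194·23 = 1314
m = 1314 > 0,  v_rel·d = 76 > 0  ⇒  inside

inside=yes margin=1314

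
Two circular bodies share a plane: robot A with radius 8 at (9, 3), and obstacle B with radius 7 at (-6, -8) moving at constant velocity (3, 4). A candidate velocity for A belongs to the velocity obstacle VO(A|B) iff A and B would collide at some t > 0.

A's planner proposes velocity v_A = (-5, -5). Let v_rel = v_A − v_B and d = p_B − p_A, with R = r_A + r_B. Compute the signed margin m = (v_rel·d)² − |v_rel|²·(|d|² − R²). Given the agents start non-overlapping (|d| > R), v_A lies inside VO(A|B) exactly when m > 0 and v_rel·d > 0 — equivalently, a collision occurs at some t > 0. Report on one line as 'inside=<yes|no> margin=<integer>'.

d = (-15, -11),  |d|² = 346;  R = 8+7 = 15,  c = 346−15² = 121
v_rel = (-8, -9),  |v_rel|² = 145;  v_rel·d = (-8)·(-15) + (-9)·(-11) = 219
145·t² − 438·t + 121 = 0  ⇒  m = 219² − 145·121 = 30416
m = 30416 > 0,  v_rel·d = 219 > 0  ⇒  inside

inside=yes margin=30416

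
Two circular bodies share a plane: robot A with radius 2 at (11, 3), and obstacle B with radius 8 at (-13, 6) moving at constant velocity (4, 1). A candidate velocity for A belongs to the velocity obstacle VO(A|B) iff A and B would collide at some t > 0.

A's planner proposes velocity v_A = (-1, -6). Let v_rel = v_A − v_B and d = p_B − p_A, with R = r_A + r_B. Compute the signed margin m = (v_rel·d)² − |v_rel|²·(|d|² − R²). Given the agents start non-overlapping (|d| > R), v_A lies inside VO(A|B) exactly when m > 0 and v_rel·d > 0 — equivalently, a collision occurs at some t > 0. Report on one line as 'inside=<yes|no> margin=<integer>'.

d = (-24, 3),  |d|² = 585;  R = 2+8 = 10,  c = 585−10² = 485
v_rel = (-5, -7),  |v_rel|² = 74;  v_rel·d = (-5)·(-24) + (-7)·(3) = 99
74·t² − 198·t + 485 = 0  ⇒  m = 99² − 74·485 = -26089
m = -26089 < 0,  v_rel·d = 99 > 0  ⇒  outside

inside=no margin=-26089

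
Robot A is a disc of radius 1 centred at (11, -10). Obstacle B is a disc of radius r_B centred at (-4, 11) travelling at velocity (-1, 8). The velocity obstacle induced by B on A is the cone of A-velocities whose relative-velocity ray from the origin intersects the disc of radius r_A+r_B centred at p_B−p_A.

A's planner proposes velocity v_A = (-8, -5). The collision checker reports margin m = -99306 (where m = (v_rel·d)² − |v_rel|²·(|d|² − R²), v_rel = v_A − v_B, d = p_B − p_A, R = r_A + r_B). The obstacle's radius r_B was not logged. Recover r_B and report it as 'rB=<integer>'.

m = -99306
d = (-15, 21);  v_rel = (-7, -13),  |v_rel|² = 218
v_rel×d = (-7)·(21) − (-13)·(-15) = -342
since m = R²·218 − (-342)²:  R² = (116964 + -99306) / 218 = 81
R = √81 = 9  ⇒  r_B = 9 − 1 = 8

rB=8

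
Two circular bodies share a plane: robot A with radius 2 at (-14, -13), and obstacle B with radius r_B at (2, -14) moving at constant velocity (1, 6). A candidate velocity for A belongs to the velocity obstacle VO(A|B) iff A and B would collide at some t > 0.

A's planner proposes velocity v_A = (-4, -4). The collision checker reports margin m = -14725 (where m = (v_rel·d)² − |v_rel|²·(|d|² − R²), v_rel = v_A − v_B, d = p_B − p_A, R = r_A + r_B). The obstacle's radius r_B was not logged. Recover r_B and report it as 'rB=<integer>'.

m = -14725
d = (16, -1);  v_rel = (-5, -10),  |v_rel|² = 125
v_rel×d = (-5)·(-1) − (-10)·(16) = 165
since m = R²·125 − 165²:  R² = (27225 + -14725) / 125 = 100
R = √100 = 10  ⇒  r_B = 10 − 2 = 8

rB=8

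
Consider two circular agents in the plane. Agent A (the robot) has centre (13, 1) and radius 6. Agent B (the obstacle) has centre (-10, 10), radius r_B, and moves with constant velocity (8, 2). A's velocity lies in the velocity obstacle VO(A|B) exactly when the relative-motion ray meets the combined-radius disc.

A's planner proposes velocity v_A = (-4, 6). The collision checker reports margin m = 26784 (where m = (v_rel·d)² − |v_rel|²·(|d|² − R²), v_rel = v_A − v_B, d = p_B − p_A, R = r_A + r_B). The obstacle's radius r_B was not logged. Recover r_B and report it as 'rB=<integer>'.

m = 26784
d = (-23, 9);  v_rel = (-12, 4),  |v_rel|² = 160
v_rel×d = (-12)·(9) − (4)·(-23) = -16
since m = R²·160 − (-16)²:  R² = (256 + 26784) / 160 = 169
R = √169 = 13  ⇒  r_B = 13 − 6 = 7

rB=7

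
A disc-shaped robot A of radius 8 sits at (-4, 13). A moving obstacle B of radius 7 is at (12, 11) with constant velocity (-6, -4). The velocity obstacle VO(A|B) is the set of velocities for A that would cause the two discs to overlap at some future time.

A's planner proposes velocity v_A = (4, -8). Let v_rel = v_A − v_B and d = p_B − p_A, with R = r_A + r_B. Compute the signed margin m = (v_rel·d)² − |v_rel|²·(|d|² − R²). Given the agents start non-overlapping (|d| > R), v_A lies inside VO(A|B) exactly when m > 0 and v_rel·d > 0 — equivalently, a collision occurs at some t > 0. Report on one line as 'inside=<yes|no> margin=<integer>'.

d = (16, -2),  |d|² = 260;  R = 8+7 = 15,  c = 260−15² = 35
v_rel = (10, -4),  |v_rel|² = 116;  v_rel·d = (10)·(16) + (-4)·(-2) = 168
116·t² − 336·t + 35 = 0  ⇒  m = 168² − 116·35 = 24164
m = 24164 > 0,  v_rel·d = 168 > 0  ⇒  inside

inside=yes margin=24164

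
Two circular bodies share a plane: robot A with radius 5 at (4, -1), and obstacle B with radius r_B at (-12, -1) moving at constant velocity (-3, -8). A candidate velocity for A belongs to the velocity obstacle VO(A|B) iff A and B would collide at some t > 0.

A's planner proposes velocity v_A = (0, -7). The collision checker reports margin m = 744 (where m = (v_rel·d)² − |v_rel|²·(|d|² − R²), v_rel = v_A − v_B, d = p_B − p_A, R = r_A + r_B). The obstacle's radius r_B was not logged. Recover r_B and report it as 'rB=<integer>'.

m = 744
d = (-16, 0);  v_rel = (3, 1),  |v_rel|² = 10
v_rel×d = (3)·(0) − (1)·(-16) = 16
since m = R²·10 − 16²:  R² = (256 + 744) / 10 = 100
R = √100 = 10  ⇒  r_B = 10 − 5 = 5

rB=5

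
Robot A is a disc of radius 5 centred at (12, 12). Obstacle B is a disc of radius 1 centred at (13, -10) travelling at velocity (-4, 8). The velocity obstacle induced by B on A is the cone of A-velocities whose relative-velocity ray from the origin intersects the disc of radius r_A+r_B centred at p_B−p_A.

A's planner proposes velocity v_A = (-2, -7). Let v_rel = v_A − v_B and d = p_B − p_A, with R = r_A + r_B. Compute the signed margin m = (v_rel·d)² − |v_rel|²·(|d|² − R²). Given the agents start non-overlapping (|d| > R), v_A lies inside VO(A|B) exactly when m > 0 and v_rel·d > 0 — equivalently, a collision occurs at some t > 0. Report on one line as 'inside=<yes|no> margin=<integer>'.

d = (1, -22),  |d|² = 485;  R = 5+1 = 6,  c = 485−6² = 449
v_rel = (2, -15),  |v_rel|² = 229;  v_rel·d = (2)·(1) + (-15)·(-22) = 332
229·t² − 664·t + 449 = 0  ⇒  m = 332² − 229·449 = 7403
m = 7403 > 0,  v_rel·d = 332 > 0  ⇒  inside

inside=yes margin=7403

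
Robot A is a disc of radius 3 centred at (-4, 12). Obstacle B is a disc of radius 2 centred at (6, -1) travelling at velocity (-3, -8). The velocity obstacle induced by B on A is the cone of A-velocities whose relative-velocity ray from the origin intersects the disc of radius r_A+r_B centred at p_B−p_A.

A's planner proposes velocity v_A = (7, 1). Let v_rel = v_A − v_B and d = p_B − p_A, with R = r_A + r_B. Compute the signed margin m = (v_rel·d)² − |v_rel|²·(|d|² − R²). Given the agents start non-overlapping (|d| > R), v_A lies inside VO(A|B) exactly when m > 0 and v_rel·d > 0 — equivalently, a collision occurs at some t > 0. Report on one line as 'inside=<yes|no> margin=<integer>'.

d = (10, -13),  |d|² = 269;  R = 3+2 = 5,  c = 269−5² = 244
v_rel = (10, 9),  |v_rel|² = 181;  v_rel·d = (10)·(10) + (9)·(-13) = -17
181·t² + 34·t + 244 = 0  ⇒  m = (-17)² − 181·244 = -43875
m = -43875 < 0,  v_rel·d = -17 < 0  ⇒  outside

inside=no margin=-43875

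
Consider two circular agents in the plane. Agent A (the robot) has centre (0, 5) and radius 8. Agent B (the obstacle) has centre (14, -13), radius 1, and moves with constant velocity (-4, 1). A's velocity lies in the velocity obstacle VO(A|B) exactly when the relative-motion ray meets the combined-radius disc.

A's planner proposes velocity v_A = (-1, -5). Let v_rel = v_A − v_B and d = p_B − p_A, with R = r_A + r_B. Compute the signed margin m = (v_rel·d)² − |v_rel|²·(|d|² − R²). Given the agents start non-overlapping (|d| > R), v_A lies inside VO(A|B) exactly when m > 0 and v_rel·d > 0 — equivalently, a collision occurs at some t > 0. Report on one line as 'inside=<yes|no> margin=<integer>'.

d = (14, -18),  |d|² = 520;  R = 8+1 = 9,  c = 520−9² = 439
v_rel = (3, -6),  |v_rel|² = 45;  v_rel·d = (3)·(14) + (-6)·(-18) = 150
45·t² − 300·t + 439 = 0  ⇒  m = 150² − 45·439 = 2745
m = 2745 > 0,  v_rel·d = 150 > 0  ⇒  inside

inside=yes margin=2745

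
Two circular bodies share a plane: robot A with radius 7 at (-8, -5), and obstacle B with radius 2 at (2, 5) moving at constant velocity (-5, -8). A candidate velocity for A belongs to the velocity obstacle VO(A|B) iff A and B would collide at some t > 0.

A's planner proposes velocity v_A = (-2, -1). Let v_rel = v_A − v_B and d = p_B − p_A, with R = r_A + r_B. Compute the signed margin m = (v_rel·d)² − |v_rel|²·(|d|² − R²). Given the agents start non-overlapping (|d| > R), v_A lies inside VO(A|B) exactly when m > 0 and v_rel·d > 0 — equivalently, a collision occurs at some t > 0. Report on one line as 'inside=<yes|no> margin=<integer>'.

d = (10, 10),  |d|² = 200;  R = 7+2 = 9,  c = 200−9² = 119
v_rel = (3, 7),  |v_rel|² = 58;  v_rel·d = (3)·(10) + (7)·(10) = 100
58·t² − 200·t + 119 = 0  ⇒  m = 100² − 58·119 = 3098
m = 3098 > 0,  v_rel·d = 100 > 0  ⇒  inside

inside=yes margin=3098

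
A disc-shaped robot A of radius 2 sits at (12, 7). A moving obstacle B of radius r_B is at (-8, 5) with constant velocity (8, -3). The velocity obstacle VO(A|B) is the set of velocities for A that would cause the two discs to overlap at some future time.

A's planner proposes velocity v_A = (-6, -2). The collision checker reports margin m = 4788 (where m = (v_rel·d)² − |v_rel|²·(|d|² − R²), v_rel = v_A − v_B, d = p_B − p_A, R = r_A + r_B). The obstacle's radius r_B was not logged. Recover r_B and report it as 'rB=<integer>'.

m = 4788
d = (-20, -2);  v_rel = (-14, 1),  |v_rel|² = 197
v_rel×d = (-14)·(-2) − (1)·(-20) = 48
since m = R²·197 − 48²:  R² = (2304 + 4788) / 197 = 36
R = √36 = 6  ⇒  r_B = 6 − 2 = 4

rB=4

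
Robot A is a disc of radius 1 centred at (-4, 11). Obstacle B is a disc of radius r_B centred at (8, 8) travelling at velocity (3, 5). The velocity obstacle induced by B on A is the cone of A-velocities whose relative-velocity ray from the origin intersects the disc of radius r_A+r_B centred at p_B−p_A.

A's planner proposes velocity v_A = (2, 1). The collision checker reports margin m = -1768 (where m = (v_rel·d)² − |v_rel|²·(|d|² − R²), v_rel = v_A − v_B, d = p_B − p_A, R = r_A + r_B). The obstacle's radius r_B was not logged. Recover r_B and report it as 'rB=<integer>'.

m = -1768
d = (12, -3);  v_rel = (-1, -4),  |v_rel|² = 17
v_rel×d = (-1)·(-3) − (-4)·(12) = 51
since m = R²·17 − 51²:  R² = (2601 + -1768) / 17 = 49
R = √49 = 7  ⇒  r_B = 7 − 1 = 6

rB=6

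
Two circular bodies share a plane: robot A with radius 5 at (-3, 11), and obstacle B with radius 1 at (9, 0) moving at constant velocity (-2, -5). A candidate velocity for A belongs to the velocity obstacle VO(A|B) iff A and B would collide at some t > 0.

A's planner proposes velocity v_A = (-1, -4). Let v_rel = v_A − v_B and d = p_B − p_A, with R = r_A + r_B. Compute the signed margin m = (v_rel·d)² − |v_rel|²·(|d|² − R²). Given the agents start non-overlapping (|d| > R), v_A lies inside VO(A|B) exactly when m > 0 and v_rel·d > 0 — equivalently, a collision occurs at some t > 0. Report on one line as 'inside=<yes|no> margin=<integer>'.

d = (12, -11),  |d|² = 265;  R = 5+1 = 6,  c = 265−6² = 229
v_rel = (1, 1),  |v_rel|² = 2;  v_rel·d = (1)·(12) + (1)·(-11) = 1
2·t² − 2·t + 229 = 0  ⇒  m = 1² − 2·229 = -457
m = -457 < 0,  v_rel·d = 1 > 0  ⇒  outside

inside=no margin=-457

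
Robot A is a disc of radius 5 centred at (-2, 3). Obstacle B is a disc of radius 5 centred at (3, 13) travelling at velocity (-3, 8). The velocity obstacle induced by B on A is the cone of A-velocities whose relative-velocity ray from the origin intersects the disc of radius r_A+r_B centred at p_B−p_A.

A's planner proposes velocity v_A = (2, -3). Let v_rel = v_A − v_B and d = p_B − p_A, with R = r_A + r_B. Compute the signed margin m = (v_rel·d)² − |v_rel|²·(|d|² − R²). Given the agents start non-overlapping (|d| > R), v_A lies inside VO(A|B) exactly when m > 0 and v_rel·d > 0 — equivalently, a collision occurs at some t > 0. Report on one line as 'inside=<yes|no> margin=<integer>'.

d = (5, 10),  |d|² = 125;  R = 5+5 = 10,  c = 125−10² = 25
v_rel = (5, -11),  |v_rel|² = 146;  v_rel·d = (5)·(5) + (-11)·(10) = -85
146·t² + 170·t + 25 = 0  ⇒  m = (-85)² − 146·25 = 3575
m = 3575 > 0,  v_rel·d = -85 < 0  ⇒  outside

inside=no margin=3575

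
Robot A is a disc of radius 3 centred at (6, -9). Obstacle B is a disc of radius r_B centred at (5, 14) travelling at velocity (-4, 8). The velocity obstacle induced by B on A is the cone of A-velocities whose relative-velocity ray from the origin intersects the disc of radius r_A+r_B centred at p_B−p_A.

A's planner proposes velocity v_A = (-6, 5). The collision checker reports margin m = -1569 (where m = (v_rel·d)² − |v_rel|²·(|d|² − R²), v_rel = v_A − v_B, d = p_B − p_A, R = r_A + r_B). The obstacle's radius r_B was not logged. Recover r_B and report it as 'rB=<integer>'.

m = -1569
d = (-1, 23);  v_rel = (-2, -3),  |v_rel|² = 13
v_rel×d = (-2)·(23) − (-3)·(-1) = -49
since m = R²·13 − (-49)²:  R² = (2401 + -1569) / 13 = 64
R = √64 = 8  ⇒  r_B = 8 − 3 = 5

rB=5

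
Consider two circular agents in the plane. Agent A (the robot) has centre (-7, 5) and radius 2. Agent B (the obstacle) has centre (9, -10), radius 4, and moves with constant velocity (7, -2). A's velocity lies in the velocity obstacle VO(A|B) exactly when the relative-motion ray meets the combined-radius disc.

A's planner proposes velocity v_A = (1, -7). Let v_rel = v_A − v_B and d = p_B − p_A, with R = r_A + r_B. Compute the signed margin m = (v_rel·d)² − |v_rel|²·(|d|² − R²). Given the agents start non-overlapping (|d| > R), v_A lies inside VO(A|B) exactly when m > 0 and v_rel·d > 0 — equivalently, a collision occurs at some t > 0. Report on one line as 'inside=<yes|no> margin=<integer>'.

d = (16, -15),  |d|² = 481;  R = 2+4 = 6,  c = 481−6² = 445
v_rel = (-6, -5),  |v_rel|² = 61;  v_rel·d = (-6)·(16) + (-5)·(-15) = -21
61·t² + 42·t + 445 = 0  ⇒  m = (-21)² − 61·445 = -26704
m = -26704 < 0,  v_rel·d = -21 < 0  ⇒  outside

inside=no margin=-26704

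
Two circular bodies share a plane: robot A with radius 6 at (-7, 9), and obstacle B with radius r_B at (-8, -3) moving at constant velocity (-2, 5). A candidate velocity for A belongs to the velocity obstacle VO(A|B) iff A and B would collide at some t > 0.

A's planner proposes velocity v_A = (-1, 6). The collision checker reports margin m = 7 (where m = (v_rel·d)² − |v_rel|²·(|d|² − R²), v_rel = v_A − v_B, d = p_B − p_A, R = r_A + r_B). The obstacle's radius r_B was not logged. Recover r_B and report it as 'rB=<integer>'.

m = 7
d = (-1, -12);  v_rel = (1, 1),  |v_rel|² = 2
v_rel×d = (1)·(-12) − (1)·(-1) = -11
since m = R²·2 − (-11)²:  R² = (121 + 7) / 2 = 64
R = √64 = 8  ⇒  r_B = 8 − 6 = 2

rB=2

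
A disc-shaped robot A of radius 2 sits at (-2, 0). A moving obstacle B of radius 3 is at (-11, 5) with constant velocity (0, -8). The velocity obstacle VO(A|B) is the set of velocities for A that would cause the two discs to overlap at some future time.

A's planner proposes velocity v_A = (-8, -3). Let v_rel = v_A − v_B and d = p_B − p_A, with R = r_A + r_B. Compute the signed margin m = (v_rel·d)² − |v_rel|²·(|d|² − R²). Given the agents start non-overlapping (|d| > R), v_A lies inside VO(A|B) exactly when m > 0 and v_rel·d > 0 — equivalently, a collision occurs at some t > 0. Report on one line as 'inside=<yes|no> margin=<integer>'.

d = (-9, 5),  |d|² = 106;  R = 2+3 = 5,  c = 106−5² = 81
v_rel = (-8, 5),  |v_rel|² = 89;  v_rel·d = (-8)·(-9) + (5)·(5) = 97
89·t² − 194·t + 81 = 0  ⇒  m = 97² − 89·81 = 2200
m = 2200 > 0,  v_rel·d = 97 > 0  ⇒  inside

inside=yes margin=2200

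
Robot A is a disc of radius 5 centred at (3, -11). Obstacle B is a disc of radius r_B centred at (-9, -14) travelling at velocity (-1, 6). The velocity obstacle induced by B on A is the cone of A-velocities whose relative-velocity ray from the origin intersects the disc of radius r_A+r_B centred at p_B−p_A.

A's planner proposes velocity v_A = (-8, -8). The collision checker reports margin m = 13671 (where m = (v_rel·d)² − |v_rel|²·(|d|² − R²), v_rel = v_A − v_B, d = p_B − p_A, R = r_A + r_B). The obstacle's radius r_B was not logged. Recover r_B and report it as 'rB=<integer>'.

m = 13671
d = (-12, -3);  v_rel = (-7, -14),  |v_rel|² = 245
v_rel×d = (-7)·(-3) − (-14)·(-12) = -147
since m = R²·245 − (-147)²:  R² = (21609 + 13671) / 245 = 144
R = √144 = 12  ⇒  r_B = 12 − 5 = 7

rB=7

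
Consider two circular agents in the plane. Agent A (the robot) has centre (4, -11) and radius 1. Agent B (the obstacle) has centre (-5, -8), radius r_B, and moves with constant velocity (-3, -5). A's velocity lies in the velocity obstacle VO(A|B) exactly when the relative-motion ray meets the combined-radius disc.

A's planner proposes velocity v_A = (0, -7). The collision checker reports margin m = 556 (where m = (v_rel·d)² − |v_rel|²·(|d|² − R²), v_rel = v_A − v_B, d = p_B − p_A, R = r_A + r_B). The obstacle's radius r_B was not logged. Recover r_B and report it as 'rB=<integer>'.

m = 556
d = (-9, 3);  v_rel = (3, -2),  |v_rel|² = 13
v_rel×d = (3)·(3) − (-2)·(-9) = -9
since m = R²·13 − (-9)²:  R² = (81 + 556) / 13 = 49
R = √49 = 7  ⇒  r_B = 7 − 1 = 6

rB=6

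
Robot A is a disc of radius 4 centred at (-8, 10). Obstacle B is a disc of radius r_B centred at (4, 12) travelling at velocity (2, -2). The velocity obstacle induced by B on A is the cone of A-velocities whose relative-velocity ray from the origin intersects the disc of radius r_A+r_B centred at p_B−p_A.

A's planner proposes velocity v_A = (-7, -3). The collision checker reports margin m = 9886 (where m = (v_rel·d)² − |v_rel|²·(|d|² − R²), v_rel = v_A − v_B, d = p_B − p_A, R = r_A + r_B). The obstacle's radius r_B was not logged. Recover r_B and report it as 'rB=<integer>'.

m = 9886
d = (12, 2);  v_rel = (-9, -1),  |v_rel|² = 82
v_rel×d = (-9)·(2) − (-1)·(12) = -6
since m = R²·82 − (-6)²:  R² = (36 + 9886) / 82 = 121
R = √121 = 11  ⇒  r_B = 11 − 4 = 7

rB=7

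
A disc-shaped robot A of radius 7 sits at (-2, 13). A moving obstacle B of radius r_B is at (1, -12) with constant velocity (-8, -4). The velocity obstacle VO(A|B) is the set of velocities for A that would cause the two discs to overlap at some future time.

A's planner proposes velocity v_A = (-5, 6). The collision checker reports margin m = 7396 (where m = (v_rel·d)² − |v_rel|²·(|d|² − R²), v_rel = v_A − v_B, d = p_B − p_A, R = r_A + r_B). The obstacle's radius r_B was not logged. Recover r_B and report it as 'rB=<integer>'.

m = 7396
d = (3, -25);  v_rel = (3, 10),  |v_rel|² = 109
v_rel×d = (3)·(-25) − (10)·(3) = -105
since m = R²·109 − (-105)²:  R² = (11025 + 7396) / 109 = 169
R = √169 = 13  ⇒  r_B = 13 − 7 = 6

rB=6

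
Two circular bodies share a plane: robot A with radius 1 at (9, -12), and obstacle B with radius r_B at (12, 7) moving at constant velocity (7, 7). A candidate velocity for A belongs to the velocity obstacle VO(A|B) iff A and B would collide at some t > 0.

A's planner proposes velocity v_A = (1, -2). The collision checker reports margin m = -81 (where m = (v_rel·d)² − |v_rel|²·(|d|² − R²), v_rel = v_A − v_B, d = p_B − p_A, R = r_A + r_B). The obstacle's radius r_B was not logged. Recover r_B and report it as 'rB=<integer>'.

m = -81
d = (3, 19);  v_rel = (-6, -9),  |v_rel|² = 117
v_rel×d = (-6)·(19) − (-9)·(3) = -87
since m = R²·117 − (-87)²:  R² = (7569 + -81) / 117 = 64
R = √64 = 8  ⇒  r_B = 8 − 1 = 7

rB=7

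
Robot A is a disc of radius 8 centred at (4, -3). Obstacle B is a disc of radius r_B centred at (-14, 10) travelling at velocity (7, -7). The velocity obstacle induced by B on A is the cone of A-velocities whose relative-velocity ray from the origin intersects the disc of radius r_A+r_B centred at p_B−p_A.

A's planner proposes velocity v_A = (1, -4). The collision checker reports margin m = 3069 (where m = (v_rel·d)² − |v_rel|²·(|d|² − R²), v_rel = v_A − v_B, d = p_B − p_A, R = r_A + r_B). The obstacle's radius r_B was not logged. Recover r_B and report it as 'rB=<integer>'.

m = 3069
d = (-18, 13);  v_rel = (-6, 3),  |v_rel|² = 45
v_rel×d = (-6)·(13) − (3)·(-18) = -24
since m = R²·45 − (-24)²:  R² = (576 + 3069) / 45 = 81
R = √81 = 9  ⇒  r_B = 9 − 8 = 1

rB=1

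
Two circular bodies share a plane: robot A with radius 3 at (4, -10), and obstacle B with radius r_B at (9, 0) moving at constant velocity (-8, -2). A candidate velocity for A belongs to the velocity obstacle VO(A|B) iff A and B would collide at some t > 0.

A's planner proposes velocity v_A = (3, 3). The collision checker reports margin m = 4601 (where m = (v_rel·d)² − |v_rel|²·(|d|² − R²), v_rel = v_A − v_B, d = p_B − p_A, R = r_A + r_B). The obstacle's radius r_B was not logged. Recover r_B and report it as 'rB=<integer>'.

m = 4601
d = (5, 10);  v_rel = (11, 5),  |v_rel|² = 146
v_rel×d = (11)·(10) − (5)·(5) = 85
since m = R²·146 − 85²:  R² = (7225 + 4601) / 146 = 81
R = √81 = 9  ⇒  r_B = 9 − 3 = 6

rB=6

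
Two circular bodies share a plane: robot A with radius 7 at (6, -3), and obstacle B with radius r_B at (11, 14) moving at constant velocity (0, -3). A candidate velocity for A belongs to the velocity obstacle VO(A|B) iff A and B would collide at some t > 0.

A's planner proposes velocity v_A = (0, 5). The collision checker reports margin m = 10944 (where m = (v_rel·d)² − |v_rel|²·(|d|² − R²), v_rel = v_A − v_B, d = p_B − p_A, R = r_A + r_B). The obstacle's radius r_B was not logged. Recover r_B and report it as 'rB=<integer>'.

m = 10944
d = (5, 17);  v_rel = (0, 8),  |v_rel|² = 64
v_rel×d = (0)·(17) − (8)·(5) = -40
since m = R²·64 − (-40)²:  R² = (1600 + 10944) / 64 = 196
R = √196 = 14  ⇒  r_B = 14 − 7 = 7

rB=7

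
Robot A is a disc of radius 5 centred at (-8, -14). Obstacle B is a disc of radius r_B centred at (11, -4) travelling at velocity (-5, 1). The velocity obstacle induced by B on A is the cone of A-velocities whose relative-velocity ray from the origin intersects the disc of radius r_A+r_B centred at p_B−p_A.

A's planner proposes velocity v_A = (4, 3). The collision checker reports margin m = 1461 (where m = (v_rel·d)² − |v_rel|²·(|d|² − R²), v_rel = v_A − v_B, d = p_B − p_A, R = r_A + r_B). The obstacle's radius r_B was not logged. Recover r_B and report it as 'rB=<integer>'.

m = 1461
d = (19, 10);  v_rel = (9, 2),  |v_rel|² = 85
v_rel×d = (9)·(10) − (2)·(19) = 52
since m = R²·85 − 52²:  R² = (2704 + 1461) / 85 = 49
R = √49 = 7  ⇒  r_B = 7 − 5 = 2

rB=2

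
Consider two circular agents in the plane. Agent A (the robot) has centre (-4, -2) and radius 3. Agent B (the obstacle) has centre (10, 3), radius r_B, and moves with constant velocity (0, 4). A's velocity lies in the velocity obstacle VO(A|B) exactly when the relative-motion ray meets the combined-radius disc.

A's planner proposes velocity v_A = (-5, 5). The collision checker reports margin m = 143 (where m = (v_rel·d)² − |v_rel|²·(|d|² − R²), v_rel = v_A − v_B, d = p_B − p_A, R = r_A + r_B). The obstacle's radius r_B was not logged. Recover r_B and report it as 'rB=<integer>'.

m = 143
d = (14, 5);  v_rel = (-5, 1),  |v_rel|² = 26
v_rel×d = (-5)·(5) − (1)·(14) = -39
since m = R²·26 − (-39)²:  R² = (1521 + 143) / 26 = 64
R = √64 = 8  ⇒  r_B = 8 − 3 = 5

rB=5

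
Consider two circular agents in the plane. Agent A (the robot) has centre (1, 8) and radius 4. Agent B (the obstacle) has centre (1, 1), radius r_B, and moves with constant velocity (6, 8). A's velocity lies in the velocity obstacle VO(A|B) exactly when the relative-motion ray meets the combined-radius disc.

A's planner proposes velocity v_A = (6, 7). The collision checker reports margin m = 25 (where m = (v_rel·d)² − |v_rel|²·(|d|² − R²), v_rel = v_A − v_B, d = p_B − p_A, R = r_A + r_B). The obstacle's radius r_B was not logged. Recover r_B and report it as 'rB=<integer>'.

m = 25
d = (0, -7);  v_rel = (0, -1),  |v_rel|² = 1
v_rel×d = (0)·(-7) − (-1)·(0) = 0
since m = R²·1 − 0²:  R² = (0 + 25) / 1 = 25
R = √25 = 5  ⇒  r_B = 5 − 4 = 1

rB=1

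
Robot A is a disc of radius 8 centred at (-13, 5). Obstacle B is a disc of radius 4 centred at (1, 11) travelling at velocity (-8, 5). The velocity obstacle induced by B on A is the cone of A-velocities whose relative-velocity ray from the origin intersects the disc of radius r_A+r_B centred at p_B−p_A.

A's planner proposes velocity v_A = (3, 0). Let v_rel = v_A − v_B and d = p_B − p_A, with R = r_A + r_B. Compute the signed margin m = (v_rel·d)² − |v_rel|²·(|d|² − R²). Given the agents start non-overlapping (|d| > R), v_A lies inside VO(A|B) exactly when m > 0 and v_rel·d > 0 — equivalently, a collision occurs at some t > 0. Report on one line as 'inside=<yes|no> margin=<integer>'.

d = (14, 6),  |d|² = 232;  R = 8+4 = 12,  c = 232−12² = 88
v_rel = (11, -5),  |v_rel|² = 146;  v_rel·d = (11)·(14) + (-5)·(6) = 124
146·t² − 248·t + 88 = 0  ⇒  m = 124² − 146·88 = 2528
m = 2528 > 0,  v_rel·d = 124 > 0  ⇒  inside

inside=yes margin=2528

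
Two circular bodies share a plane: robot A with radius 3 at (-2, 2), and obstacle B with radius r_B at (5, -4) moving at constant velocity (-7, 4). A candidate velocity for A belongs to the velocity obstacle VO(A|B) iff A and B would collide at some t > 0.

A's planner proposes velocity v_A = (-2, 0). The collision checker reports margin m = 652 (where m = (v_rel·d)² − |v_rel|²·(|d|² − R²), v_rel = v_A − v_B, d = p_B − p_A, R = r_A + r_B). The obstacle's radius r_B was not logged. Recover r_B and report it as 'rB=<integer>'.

m = 652
d = (7, -6);  v_rel = (5, -4),  |v_rel|² = 41
v_rel×d = (5)·(-6) − (-4)·(7) = -2
since m = R²·41 − (-2)²:  R² = (4 + 652) / 41 = 16
R = √16 = 4  ⇒  r_B = 4 − 3 = 1

rB=1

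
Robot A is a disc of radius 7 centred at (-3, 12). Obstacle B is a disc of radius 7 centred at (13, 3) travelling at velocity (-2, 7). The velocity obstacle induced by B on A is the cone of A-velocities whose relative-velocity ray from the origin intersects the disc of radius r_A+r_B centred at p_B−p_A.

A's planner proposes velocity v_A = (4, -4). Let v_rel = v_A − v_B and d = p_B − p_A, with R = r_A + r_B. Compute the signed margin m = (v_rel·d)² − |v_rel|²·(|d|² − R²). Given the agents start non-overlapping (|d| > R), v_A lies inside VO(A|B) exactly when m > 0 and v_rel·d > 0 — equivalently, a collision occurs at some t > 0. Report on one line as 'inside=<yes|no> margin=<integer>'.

d = (16, -9),  |d|² = 337;  R = 7+7 = 14,  c = 337−14² = 141
v_rel = (6, -11),  |v_rel|² = 157;  v_rel·d = (6)·(16) + (-11)·(-9) = 195
157·t² − 390·t + 141 = 0  ⇒  m = 195² − 157·141 = 15888
m = 15888 > 0,  v_rel·d = 195 > 0  ⇒  inside

inside=yes margin=15888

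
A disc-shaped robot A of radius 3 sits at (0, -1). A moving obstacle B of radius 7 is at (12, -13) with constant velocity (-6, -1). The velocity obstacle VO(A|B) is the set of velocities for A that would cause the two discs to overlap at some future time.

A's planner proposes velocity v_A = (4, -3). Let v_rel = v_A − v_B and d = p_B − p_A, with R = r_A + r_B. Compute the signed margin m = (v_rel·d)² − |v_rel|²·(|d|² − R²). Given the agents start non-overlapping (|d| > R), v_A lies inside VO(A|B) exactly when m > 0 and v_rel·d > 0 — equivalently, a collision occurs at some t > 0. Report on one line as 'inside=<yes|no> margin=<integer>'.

d = (12, -12),  |d|² = 288;  R = 3+7 = 10,  c = 288−10² = 188
v_rel = (10, -2),  |v_rel|² = 104;  v_rel·d = (10)·(12) + (-2)·(-12) = 144
104·t² − 288·t + 188 = 0  ⇒  m = 144² − 104·188 = 1184
m = 1184 > 0,  v_rel·d = 144 > 0  ⇒  inside

inside=yes margin=1184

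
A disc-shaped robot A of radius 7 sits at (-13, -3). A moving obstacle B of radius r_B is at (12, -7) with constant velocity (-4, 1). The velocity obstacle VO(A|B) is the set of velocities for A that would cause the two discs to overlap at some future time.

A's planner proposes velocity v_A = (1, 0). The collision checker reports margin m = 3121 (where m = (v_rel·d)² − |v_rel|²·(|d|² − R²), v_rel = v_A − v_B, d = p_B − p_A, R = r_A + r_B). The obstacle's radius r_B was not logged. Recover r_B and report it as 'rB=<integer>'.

m = 3121
d = (25, -4);  v_rel = (5, -1),  |v_rel|² = 26
v_rel×d = (5)·(-4) − (-1)·(25) = 5
since m = R²·26 − 5²:  R² = (25 + 3121) / 26 = 121
R = √121 = 11  ⇒  r_B = 11 − 7 = 4

rB=4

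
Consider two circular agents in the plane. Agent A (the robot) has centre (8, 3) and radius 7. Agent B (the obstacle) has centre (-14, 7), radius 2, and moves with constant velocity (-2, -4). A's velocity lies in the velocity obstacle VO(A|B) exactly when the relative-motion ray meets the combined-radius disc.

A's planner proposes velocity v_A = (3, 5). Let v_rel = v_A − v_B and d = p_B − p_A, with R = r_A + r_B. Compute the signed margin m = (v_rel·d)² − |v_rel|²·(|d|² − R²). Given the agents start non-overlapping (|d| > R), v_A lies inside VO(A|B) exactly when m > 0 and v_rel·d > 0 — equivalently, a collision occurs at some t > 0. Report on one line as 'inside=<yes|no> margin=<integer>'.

d = (-22, 4),  |d|² = 500;  R = 7+2 = 9,  c = 500−9² = 419
v_rel = (5, 9),  |v_rel|² = 106;  v_rel·d = (5)·(-22) + (9)·(4) = -74
106·t² + 148·t + 419 = 0  ⇒  m = (-74)² − 106·419 = -38938
m = -38938 < 0,  v_rel·d = -74 < 0  ⇒  outside

inside=no margin=-38938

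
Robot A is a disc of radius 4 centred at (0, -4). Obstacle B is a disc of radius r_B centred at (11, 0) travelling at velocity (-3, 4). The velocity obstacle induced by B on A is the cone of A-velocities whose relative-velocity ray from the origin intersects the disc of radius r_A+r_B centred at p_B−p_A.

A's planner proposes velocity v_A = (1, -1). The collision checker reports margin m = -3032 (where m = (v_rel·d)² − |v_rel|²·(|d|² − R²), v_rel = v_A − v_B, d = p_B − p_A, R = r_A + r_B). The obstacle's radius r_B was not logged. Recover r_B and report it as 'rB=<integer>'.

m = -3032
d = (11, 4);  v_rel = (4, -5),  |v_rel|² = 41
v_rel×d = (4)·(4) − (-5)·(11) = 71
since m = R²·41 − 71²:  R² = (5041 + -3032) / 41 = 49
R = √49 = 7  ⇒  r_B = 7 − 4 = 3

rB=3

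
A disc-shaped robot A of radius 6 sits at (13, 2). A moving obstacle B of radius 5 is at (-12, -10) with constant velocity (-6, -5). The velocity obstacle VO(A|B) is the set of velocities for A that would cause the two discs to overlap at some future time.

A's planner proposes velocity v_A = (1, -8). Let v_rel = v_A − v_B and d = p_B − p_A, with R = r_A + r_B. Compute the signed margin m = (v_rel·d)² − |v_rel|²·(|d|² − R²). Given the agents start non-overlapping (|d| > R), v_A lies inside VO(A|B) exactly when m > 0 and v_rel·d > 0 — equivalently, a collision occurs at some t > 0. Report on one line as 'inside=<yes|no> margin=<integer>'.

d = (-25, -12),  |d|² = 769;  R = 6+5 = 11,  c = 769−11² = 648
v_rel = (7, -3),  |v_rel|² = 58;  v_rel·d = (7)·(-25) + (-3)·(-12) = -139
58·t² + 278·t + 648 = 0  ⇒  m = (-139)² − 58·648 = -18263
m = -18263 < 0,  v_rel·d = -139 < 0  ⇒  outside

inside=no margin=-18263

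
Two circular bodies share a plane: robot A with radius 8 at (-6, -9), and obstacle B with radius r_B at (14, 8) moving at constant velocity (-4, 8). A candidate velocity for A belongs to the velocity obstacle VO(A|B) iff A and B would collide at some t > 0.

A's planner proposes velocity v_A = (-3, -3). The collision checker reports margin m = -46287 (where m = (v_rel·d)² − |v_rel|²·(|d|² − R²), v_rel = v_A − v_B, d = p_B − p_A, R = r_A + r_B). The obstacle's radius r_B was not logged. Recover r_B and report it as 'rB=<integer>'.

m = -46287
d = (20, 17);  v_rel = (1, -11),  |v_rel|² = 122
v_rel×d = (1)·(17) − (-11)·(20) = 237
since m = R²·122 − 237²:  R² = (56169 + -46287) / 122 = 81
R = √81 = 9  ⇒  r_B = 9 − 8 = 1

rB=1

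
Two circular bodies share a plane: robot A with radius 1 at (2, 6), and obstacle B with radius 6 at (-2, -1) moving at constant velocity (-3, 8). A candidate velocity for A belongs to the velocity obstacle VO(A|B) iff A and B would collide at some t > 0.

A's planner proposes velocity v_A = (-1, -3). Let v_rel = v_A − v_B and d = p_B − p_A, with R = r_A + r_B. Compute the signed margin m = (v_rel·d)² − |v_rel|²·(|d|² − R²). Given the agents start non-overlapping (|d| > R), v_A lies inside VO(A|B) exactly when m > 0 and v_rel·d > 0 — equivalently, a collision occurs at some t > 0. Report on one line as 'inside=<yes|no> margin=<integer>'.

d = (-4, -7),  |d|² = 65;  R = 1+6 = 7,  c = 65−7² = 16
v_rel = (2, -11),  |v_rel|² = 125;  v_rel·d = (2)·(-4) + (-11)·(-7) = 69
125·t² − 138·t + 16 = 0  ⇒  m = 69² − 125·16 = 2761
m = 2761 > 0,  v_rel·d = 69 > 0  ⇒  inside

inside=yes margin=2761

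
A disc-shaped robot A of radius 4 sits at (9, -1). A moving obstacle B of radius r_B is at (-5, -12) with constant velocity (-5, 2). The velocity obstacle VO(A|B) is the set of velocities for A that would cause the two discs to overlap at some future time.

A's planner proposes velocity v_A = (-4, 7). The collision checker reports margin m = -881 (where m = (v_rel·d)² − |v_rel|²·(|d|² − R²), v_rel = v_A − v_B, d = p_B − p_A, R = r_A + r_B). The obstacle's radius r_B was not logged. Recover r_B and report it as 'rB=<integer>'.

m = -881
d = (-14, -11);  v_rel = (1, 5),  |v_rel|² = 26
v_rel×d = (1)·(-11) − (5)·(-14) = 59
since m = R²·26 − 59²:  R² = (3481 + -881) / 26 = 100
R = √100 = 10  ⇒  r_B = 10 − 4 = 6

rB=6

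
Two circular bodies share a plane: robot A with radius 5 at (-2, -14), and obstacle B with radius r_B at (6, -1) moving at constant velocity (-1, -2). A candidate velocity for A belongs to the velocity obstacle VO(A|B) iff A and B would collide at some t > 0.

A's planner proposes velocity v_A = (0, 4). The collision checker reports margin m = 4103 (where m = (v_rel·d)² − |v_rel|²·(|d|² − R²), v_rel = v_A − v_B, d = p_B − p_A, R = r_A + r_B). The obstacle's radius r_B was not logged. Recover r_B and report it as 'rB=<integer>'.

m = 4103
d = (8, 13);  v_rel = (1, 6),  |v_rel|² = 37
v_rel×d = (1)·(13) − (6)·(8) = -35
since m = R²·37 − (-35)²:  R² = (1225 + 4103) / 37 = 144
R = √144 = 12  ⇒  r_B = 12 − 5 = 7

rB=7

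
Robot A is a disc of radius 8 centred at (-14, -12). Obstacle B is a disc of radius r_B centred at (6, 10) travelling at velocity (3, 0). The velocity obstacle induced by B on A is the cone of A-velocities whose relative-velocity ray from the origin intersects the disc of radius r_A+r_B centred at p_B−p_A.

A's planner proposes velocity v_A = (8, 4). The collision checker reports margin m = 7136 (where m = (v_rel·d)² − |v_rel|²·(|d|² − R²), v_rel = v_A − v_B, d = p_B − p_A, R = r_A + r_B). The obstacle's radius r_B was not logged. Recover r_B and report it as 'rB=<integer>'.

m = 7136
d = (20, 22);  v_rel = (5, 4),  |v_rel|² = 41
v_rel×d = (5)·(22) − (4)·(20) = 30
since m = R²·41 − 30²:  R² = (900 + 7136) / 41 = 196
R = √196 = 14  ⇒  r_B = 14 − 8 = 6

rB=6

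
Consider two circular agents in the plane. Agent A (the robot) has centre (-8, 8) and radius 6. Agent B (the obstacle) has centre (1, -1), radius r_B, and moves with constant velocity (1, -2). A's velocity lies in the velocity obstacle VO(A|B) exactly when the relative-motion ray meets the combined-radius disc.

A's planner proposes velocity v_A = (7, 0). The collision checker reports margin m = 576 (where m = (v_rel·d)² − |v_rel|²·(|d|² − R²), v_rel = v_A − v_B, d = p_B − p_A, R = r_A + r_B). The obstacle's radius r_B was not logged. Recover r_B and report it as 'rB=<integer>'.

m = 576
d = (9, -9);  v_rel = (6, 2),  |v_rel|² = 40
v_rel×d = (6)·(-9) − (2)·(9) = -72
since m = R²·40 − (-72)²:  R² = (5184 + 576) / 40 = 144
R = √144 = 12  ⇒  r_B = 12 − 6 = 6

rB=6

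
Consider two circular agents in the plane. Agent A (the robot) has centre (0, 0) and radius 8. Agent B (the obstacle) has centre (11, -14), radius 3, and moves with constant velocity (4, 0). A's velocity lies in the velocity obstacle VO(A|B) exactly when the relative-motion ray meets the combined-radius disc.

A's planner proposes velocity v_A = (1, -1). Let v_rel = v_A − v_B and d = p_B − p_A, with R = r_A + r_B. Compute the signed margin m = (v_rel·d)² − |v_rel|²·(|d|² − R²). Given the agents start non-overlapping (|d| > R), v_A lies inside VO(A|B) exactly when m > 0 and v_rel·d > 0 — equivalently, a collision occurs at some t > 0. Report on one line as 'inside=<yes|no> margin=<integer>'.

d = (11, -14),  |d|² = 317;  R = 8+3 = 11,  c = 317−11² = 196
v_rel = (-3, -1),  |v_rel|² = 10;  v_rel·d = (-3)·(11) + (-1)·(-14) = -19
10·t² + 38·t + 196 = 0  ⇒  m = (-19)² − 10·196 = -1599
m = -1599 < 0,  v_rel·d = -19 < 0  ⇒  outside

inside=no margin=-1599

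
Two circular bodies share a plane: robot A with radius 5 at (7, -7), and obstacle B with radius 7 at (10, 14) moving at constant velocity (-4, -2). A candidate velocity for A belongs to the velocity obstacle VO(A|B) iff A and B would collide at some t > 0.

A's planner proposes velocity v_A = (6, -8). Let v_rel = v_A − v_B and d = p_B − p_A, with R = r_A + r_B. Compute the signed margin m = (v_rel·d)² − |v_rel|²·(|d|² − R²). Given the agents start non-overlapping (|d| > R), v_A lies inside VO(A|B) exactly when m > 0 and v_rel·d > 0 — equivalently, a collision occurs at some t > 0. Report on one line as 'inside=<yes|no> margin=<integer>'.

d = (3, 21),  |d|² = 450;  R = 5+7 = 12,  c = 450−12² = 306
v_rel = (10, -6),  |v_rel|² = 136;  v_rel·d = (10)·(3) + (-6)·(21) = -96
136·t² + 192·t + 306 = 0  ⇒  m = (-96)² − 136·306 = -32400
m = -32400 < 0,  v_rel·d = -96 < 0  ⇒  outside

inside=no margin=-32400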